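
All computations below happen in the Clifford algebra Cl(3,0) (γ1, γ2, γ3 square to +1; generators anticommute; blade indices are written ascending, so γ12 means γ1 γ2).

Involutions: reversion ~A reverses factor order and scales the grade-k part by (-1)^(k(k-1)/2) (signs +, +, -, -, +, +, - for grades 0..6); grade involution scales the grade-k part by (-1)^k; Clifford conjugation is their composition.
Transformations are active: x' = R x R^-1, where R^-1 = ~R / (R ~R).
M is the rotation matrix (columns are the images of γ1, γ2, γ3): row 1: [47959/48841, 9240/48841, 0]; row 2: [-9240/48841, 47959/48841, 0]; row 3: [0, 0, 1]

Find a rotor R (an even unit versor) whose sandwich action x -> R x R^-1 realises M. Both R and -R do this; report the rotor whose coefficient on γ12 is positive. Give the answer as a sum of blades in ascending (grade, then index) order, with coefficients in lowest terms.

Method: write R = a + b12*γ12 + b13*γ13 + b23*γ23 with a^2 + b12^2 + b13^2 + b23^2 = 1 (so R^-1 = ~R). Expanding the columns R e_j ~R gives tr M = 4a^2 - 1 and, from the antisymmetric part, M21 - M12 = -4a*b12, M13 - M31 = 4a*b13, M32 - M23 = -4a*b23.
Here tr M = 144759/48841, so a^2 = (1 + tr M)/4 = 48400/48841 and a = ±220/221. Taking a = 220/221: M21 - M12 = -18480/48841, M13 - M31 = 0, M32 - M23 = 0, giving b12 = 21/221, b13 = 0, b23 = 0, i.e. R = 220/221 + 21/221*γ12.
Its γ12 coefficient is already positive.
Answer: 220/221 + 21/221*γ12. Why the constraint matters: R and -R act identically through the sandwich — M has trace 144759/48841 either way — so only the sign condition on γ12 picks one of the two preimages.


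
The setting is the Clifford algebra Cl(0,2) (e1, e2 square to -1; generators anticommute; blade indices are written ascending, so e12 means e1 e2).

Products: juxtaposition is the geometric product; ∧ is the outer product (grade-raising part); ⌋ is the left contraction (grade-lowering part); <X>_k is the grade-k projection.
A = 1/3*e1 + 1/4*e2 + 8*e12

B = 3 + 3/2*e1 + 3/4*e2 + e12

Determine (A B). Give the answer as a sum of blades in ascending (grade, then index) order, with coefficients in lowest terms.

step 1: -139/16 - 19/4*e1 + 149/12*e2 + 191/8*e12
Answer: -139/16 - 19/4*e1 + 149/12*e2 + 191/8*e12


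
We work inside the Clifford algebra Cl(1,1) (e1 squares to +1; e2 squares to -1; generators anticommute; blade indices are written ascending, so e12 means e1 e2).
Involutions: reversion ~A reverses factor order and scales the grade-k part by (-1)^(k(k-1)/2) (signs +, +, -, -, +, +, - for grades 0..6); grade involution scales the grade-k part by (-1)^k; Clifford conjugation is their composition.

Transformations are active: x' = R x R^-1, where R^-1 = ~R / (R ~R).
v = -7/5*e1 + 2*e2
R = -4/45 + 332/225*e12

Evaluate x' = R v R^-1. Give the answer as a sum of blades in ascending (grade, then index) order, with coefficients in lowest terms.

~R = -4/45 - 332/225*e12, and R ~R = -36608/16875, so R^-1 = ~R / (-36608/16875).
R v = -212/75*e1 + 236/125*e2
Answer: 6683/5720*e1 - 2111/1144*e2


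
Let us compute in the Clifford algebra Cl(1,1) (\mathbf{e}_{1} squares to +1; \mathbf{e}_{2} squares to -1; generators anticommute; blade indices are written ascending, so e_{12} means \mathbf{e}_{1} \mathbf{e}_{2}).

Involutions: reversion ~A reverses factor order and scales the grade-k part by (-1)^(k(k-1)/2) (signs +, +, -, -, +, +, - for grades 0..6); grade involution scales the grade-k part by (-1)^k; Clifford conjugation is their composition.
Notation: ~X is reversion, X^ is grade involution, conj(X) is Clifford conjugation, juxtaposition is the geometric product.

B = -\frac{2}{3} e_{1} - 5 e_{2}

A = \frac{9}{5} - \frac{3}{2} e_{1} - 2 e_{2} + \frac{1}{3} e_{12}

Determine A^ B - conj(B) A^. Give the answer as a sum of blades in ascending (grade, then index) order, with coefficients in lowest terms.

first term: 9 + \frac{7}{15} e_{1} - \frac{79}{9} e_{2} - \frac{37}{6} e_{12}
second term: -9 + \frac{43}{15} e_{1} + \frac{83}{9} e_{2} - \frac{37}{6} e_{12}
Answer: 18 - \frac{12}{5} e_{1} - 18 e_{2}


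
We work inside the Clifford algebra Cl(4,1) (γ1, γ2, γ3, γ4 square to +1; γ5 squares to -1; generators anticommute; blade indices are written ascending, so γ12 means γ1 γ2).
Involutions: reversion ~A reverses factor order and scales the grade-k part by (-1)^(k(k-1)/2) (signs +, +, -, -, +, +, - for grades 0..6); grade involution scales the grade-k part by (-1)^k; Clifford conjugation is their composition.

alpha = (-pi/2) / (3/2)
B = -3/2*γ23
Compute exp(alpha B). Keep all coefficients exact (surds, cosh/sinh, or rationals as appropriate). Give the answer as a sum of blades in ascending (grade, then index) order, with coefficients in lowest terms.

B^2 = (-3/2)^2*(γ23)^2 = 9/4*(-1) = -9/4 (a basis 2-blade squares to minus the product of its generators' squares).
B^2 = -9/4 — since the square is negative, the closed form is circular: l = 3/2, alpha*l = -pi/2, so exp(alpha B) = cos(-pi/2) + (sin(-pi/2)/(3/2))*B = 0 + (-2/3)*B.
Answer: γ23


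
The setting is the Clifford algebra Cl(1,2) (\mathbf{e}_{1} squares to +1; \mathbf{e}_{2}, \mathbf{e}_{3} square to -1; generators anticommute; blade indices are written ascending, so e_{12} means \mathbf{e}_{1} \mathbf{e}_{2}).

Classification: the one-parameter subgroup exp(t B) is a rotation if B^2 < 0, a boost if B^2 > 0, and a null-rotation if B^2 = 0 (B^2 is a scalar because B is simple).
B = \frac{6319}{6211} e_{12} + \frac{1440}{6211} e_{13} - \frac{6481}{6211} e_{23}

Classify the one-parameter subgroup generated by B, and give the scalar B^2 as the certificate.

B^2 term by term: the squares give (\frac{6319}{6211})^2*(e_{12})^2 + (\frac{1440}{6211})^2*(e_{13})^2 + (-\frac{6481}{6211})^2*(e_{23})^2 = \frac{39929761}{38576521}*(+1) + \frac{2073600}{38576521}*(+1) + \frac{42003361}{38576521}*(-1) = 0 (each basis 2-blade squares to minus the product of its generators' squares); cross terms between blades sharing an index anticommute and cancel. So B^2 = 0.
Answer: null-rotation, certificate B^2 = 0. Because 0 is invariant under every versor sandwich, the classification follows from its sign alone.


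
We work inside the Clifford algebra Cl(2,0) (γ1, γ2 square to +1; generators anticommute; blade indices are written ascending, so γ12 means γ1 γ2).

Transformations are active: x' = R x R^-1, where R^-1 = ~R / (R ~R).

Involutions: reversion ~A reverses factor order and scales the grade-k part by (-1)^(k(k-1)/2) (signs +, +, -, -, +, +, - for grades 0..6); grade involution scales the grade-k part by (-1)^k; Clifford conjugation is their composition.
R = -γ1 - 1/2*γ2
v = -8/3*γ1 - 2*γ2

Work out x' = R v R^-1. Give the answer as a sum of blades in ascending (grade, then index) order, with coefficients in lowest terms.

~R = -γ1 - 1/2*γ2, and R ~R = 5/4, so R^-1 = ~R / (5/4).
R v = 11/3 + 2/3*γ12
Answer: -16/5*γ1 - 14/15*γ2


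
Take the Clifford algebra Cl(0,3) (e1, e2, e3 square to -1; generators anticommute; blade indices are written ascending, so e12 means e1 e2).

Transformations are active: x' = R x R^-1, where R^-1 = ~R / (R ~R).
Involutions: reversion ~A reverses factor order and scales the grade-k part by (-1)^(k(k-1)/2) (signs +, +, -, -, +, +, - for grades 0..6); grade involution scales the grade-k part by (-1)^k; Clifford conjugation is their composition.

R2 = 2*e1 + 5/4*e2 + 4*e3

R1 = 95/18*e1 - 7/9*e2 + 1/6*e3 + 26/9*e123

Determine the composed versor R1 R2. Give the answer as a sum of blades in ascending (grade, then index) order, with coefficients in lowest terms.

Distribute over the terms of R2 (each basis-blade product reordered to ascending indices, repeated generators contracted through their squares):
R1 (2*e1) = -95/9 + 14/9*e12 - 1/3*e13 - 52/9*e23
R1 (5/4*e2) = 35/36 + 475/72*e12 + 65/18*e13 - 5/24*e23
R1 (4*e3) = -2/3 - 104/9*e12 + 190/9*e13 - 28/9*e23
Summing the partial products and collecting blades:
Answer: -41/4 - 245/72*e12 + 439/18*e13 - 655/72*e23


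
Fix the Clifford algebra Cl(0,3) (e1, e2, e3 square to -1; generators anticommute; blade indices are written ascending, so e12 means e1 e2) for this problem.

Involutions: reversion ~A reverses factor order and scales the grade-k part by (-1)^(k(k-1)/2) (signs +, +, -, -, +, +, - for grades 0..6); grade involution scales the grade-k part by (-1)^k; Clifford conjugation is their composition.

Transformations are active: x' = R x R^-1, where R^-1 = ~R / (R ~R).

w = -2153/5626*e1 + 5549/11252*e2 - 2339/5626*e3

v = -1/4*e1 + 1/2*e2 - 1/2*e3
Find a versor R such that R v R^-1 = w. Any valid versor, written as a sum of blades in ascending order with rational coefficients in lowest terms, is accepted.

Here q(v) = q(w) = -9/16; the classical choice R = v + w = -7119/11252*e1 + 11175/11252*e2 - 2576/2813*e3 then realises v -> w under the sandwich.
Answer: -7119/11252*e1 + 11175/11252*e2 - 2576/2813*e3


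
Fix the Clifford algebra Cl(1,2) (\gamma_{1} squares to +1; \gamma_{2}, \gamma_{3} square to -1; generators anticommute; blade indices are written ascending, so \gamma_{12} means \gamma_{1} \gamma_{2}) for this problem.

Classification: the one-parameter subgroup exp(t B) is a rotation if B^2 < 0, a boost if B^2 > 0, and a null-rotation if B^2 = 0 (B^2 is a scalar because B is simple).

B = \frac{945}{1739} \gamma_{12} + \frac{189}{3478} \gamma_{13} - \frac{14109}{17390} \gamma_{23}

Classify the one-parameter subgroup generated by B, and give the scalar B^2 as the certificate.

B^2 term by term: the squares give (\frac{945}{1739})^2*(\gamma_{12})^2 + (\frac{189}{3478})^2*(\gamma_{13})^2 + (-\frac{14109}{17390})^2*(\gamma_{23})^2 = \frac{893025}{3024121}*(+1) + \frac{35721}{12096484}*(+1) + \frac{199063881}{302412100}*(-1) = -\frac{9}{25} (each basis 2-blade squares to minus the product of its generators' squares); cross terms between blades sharing an index anticommute and cancel. So B^2 = -\frac{9}{25}.
Answer: rotation, certificate B^2 = -\frac{9}{25}. Check the certificate: B^2 = -\frac{9}{25}, and that sign is decisive whatever form B takes.


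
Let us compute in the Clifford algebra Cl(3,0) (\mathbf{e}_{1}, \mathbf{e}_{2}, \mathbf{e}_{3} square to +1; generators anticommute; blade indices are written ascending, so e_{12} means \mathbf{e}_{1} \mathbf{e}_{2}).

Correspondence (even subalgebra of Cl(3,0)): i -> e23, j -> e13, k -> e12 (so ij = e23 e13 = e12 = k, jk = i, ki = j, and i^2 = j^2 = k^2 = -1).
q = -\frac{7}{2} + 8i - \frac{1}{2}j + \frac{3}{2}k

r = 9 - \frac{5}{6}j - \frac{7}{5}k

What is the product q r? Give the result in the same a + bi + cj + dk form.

In blades: q = -\frac{7}{2} + \frac{3}{2} e_{12} - \frac{1}{2} e_{13} + 8 e_{23}, r = 9 - \frac{7}{5} e_{12} - \frac{5}{6} e_{13}.
Distribute q over r term by term (generator squares from the signature, products reordered to ascending indices): (-\frac{7}{2})*r = -\frac{63}{2} + \frac{49}{10} e_{12} + \frac{35}{12} e_{13}; (\frac{3}{2} e_{12})*r = \frac{21}{10} + \frac{27}{2} e_{12} + \frac{5}{4} e_{23}; (-\frac{1}{2} e_{13})*r = -\frac{5}{12} - \frac{9}{2} e_{13} + \frac{7}{10} e_{23}; (8 e_{23})*r = -\frac{20}{3} e_{12} + \frac{56}{5} e_{13} + 72 e_{23}.
Sum: -\frac{1789}{60} + \frac{176}{15} e_{12} + \frac{577}{60} e_{13} + \frac{1479}{20} e_{23}; translating back through the correspondence:
Answer: -\frac{1789}{60} + \frac{1479}{20}i + \frac{577}{60}j + \frac{176}{15}k


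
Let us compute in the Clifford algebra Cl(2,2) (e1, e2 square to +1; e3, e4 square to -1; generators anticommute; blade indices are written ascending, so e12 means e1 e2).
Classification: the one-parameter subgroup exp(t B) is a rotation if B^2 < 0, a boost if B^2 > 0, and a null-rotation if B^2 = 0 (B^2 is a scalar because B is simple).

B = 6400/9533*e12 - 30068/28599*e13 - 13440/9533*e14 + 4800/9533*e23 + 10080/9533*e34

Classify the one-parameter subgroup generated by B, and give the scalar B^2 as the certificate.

B^2 term by term: the squares give (6400/9533)^2*(e12)^2 + (-30068/28599)^2*(e13)^2 + (-13440/9533)^2*(e14)^2 + (4800/9533)^2*(e23)^2 + (10080/9533)^2*(e34)^2 = 40960000/90878089*(-1) + 904084624/817902801*(+1) + 180633600/90878089*(+1) + 23040000/90878089*(+1) + 101606400/90878089*(-1) = 16/9 (each basis 2-blade squares to minus the product of its generators' squares); cross terms between blades sharing an index anticommute and cancel; the commuting (index-disjoint) pairs give grade-4 terms 2*c*c'*(blade product), which cancel blade by blade — e1234: 129024000/90878089 - 129024000/90878089 = 0 — confirming B is simple. So B^2 = 16/9.
Answer: boost, certificate B^2 = 16/9. No conjugation can change B^2 = 16/9; the sign gives the class.


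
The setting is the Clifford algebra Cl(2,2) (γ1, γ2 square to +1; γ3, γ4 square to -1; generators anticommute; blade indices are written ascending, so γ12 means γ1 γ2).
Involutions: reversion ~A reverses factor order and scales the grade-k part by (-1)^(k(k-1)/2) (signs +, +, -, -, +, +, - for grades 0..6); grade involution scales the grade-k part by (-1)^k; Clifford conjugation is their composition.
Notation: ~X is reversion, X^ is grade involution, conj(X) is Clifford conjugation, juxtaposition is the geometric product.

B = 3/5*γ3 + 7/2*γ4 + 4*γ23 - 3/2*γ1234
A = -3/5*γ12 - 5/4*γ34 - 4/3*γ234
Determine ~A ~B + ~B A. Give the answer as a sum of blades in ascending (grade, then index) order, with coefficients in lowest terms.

first term: -2*γ1 - 35/8*γ3 - 55/12*γ4 + 15/8*γ12 - 12/5*γ13 - 14/3*γ23 - 21/5*γ24 + 9/10*γ34 + 9/25*γ123 + 21/10*γ124
second term: -2*γ1 - 35/8*γ3 + 73/12*γ4 - 15/8*γ12 - 12/5*γ13 + 14/3*γ23 - 29/5*γ24 - 9/10*γ34 - 9/25*γ123 - 21/10*γ124
Answer: -4*γ1 - 35/4*γ3 + 3/2*γ4 - 24/5*γ13 - 10*γ24


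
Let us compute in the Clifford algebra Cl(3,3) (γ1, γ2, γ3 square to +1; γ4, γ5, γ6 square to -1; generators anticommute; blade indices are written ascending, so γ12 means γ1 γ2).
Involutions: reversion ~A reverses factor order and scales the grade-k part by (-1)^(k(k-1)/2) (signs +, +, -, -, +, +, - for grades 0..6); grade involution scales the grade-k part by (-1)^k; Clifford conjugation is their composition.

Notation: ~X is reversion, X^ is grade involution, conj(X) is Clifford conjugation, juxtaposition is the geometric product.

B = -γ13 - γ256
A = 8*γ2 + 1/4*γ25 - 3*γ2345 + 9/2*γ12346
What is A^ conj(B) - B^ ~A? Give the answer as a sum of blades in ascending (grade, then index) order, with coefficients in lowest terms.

first term: -1/4*γ6 + 8*γ56 + 8*γ123 - 9/2*γ246 + 3*γ346 - 1/4*γ1235 - 3*γ1245 - 9/2*γ1345
second term: -1/4*γ6 + 8*γ56 + 8*γ123 - 9/2*γ246 - 3*γ346 - 1/4*γ1235 - 3*γ1245 + 9/2*γ1345
Answer: 6*γ346 - 9*γ1345


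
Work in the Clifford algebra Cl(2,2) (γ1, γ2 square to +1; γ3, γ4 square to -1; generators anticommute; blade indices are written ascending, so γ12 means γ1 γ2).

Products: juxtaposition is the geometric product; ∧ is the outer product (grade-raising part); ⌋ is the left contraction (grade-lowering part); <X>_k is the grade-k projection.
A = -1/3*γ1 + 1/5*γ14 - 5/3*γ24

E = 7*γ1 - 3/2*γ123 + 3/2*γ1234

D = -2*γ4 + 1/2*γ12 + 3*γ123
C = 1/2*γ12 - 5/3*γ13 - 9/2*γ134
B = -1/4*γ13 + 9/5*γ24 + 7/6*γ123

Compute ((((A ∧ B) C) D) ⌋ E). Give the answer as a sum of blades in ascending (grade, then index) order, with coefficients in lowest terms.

step 1: -3/5*γ124 - 5/12*γ1234
step 2: 15/8*γ2 + 3/10*γ4 + 27/10*γ23 - 25/36*γ24 + 5/24*γ34 - γ234
step 3: 3/5 + 573/80*γ1 - 25/18*γ2 + 5/12*γ3 - 279/40*γ13 + 241/72*γ14 - 2*γ23 - 15/4*γ24 + 31/40*γ124 - 19/12*γ134 - 27/5*γ234 - 191/240*γ1234
step 4: 7831/160 - 9/10*γ1 - 647/80*γ2 - 93/80*γ3 + 5/8*γ12 + 85/24*γ13 - 3*γ14 - 2747/480*γ23 + 837/80*γ24 - 9/10*γ123 - 5/8*γ124 + 25/12*γ134 + 1719/160*γ234 + 9/10*γ1234
Answer: 7831/160 - 9/10*γ1 - 647/80*γ2 - 93/80*γ3 + 5/8*γ12 + 85/24*γ13 - 3*γ14 - 2747/480*γ23 + 837/80*γ24 - 9/10*γ123 - 5/8*γ124 + 25/12*γ134 + 1719/160*γ234 + 9/10*γ1234


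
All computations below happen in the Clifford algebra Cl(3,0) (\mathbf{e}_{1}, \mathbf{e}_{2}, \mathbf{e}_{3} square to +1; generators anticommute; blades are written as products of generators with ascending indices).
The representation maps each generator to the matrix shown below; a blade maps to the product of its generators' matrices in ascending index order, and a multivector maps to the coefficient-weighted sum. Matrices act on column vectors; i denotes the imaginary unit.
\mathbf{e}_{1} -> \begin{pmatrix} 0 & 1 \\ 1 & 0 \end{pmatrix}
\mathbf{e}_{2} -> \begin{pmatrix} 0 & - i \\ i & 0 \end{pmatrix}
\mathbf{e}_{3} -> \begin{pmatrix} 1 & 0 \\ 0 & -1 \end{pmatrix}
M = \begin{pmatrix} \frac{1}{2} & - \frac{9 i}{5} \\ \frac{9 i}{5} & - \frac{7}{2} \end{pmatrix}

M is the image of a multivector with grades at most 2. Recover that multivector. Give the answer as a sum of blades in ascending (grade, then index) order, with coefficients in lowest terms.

Method: 1, rho(e_{1}), rho(e_{2}), rho(e_{3}) form a trace-orthogonal basis of the 2x2 complex matrices (tr(X Y) = 2 if X = Y, else 0), so M = m0*1 + m1*rho(e_{1}) + m2*rho(e_{2}) + m3*rho(e_{3}) with m0 = tr(M)/2 = - \frac{3}{2}, m1 = tr(M rho(e_{1}))/2 = 0, m2 = tr(M rho(e_{2}))/2 = \frac{9}{5}, m3 = tr(M rho(e_{3}))/2 = 2.
Multiplying table entries, the bivector images are rho(e_{1} e_{2}) = i*rho(e_{3}), rho(e_{1} e_{3}) = -i*rho(e_{2}), rho(e_{2} e_{3}) = i*rho(e_{1}); with real blade coefficients the real parts of m0..m3 are the coefficients of 1, e_{1}, e_{2}, e_{3} and the imaginary parts give the bivectors (e_{2} e_{3}: Im m1, e_{1} e_{3}: -Im m2, e_{1} e_{2}: Im m3).
Answer: -\frac{3}{2} + \frac{9}{5} e_{2} + 2 e_{3}


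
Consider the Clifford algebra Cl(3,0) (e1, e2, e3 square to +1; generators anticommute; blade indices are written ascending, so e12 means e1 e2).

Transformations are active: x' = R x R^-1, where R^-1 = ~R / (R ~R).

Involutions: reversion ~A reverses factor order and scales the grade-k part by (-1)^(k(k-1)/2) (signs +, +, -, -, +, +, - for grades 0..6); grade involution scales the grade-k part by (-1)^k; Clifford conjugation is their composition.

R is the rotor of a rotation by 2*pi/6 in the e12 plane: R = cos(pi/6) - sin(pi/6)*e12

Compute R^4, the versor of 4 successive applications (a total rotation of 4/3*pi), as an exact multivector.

Rotor phase runs at HALF the rotation angle; powers of one rotor simply add phase, so after 4 steps in e12 the phase is 4*pi/6 = 2*pi/3 and R^4 = cos(2*pi/3) - sin(2*pi/3)*e12.
cos(2*pi/3) = -1/2 and sin(2*pi/3) = sqrt(3)/2, so R^4 = -1/2 - sqrt(3)/2*e12. The net rotation is 4/3*pi; the rotor keeps the half-angle phase exactly.
Answer: -1/2 - sqrt(3)/2*e12


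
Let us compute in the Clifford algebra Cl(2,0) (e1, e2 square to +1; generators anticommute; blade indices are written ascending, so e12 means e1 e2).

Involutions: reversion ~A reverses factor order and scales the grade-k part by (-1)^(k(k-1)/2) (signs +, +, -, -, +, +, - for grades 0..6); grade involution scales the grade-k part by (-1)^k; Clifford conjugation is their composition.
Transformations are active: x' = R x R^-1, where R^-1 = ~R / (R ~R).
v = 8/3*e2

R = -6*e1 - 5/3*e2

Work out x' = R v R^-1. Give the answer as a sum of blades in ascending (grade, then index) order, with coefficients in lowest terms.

~R = -6*e1 - 5/3*e2, and R ~R = 349/9, so R^-1 = ~R / (349/9).
R v = -40/9 - 16*e12
Answer: 480/349*e1 - 2392/1047*e2


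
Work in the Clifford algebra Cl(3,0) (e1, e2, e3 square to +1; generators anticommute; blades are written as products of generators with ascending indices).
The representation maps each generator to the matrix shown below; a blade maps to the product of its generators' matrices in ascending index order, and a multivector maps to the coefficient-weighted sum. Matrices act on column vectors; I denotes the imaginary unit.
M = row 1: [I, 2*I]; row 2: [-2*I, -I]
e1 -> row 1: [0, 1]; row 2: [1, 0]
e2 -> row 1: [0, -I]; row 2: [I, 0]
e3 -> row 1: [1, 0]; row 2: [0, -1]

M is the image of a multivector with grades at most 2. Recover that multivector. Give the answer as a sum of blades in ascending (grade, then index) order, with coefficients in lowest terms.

Method: 1, rho(e1), rho(e2), rho(e3) form a trace-orthogonal basis of the 2x2 complex matrices (tr(X Y) = 2 if X = Y, else 0), so M = m0*1 + m1*rho(e1) + m2*rho(e2) + m3*rho(e3) with m0 = tr(M)/2 = 0, m1 = tr(M rho(e1))/2 = 0, m2 = tr(M rho(e2))/2 = -2, m3 = tr(M rho(e3))/2 = I.
Multiplying table entries, the bivector images are rho(e1 e2) = I*rho(e3), rho(e1 e3) = -I*rho(e2), rho(e2 e3) = I*rho(e1); with real blade coefficients the real parts of m0..m3 are the coefficients of 1, e1, e2, e3 and the imaginary parts give the bivectors (e2 e3: Im m1, e1 e3: -Im m2, e1 e2: Im m3).
Answer: -2*e2 + e1 e2


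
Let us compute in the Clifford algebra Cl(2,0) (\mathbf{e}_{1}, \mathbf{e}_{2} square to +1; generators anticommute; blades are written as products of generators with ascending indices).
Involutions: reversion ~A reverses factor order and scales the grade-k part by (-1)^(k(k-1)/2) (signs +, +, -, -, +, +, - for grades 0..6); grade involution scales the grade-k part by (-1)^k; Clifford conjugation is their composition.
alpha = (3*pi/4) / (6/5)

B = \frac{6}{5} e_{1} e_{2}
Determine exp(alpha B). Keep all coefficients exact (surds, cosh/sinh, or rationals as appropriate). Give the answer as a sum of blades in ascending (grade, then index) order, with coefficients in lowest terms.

B^2 = (\frac{6}{5})^2*(e_{1} e_{2})^2 = \frac{36}{25}*(-1) = -\frac{36}{25} (a basis 2-blade squares to minus the product of its generators' squares).
B^2 = -\frac{36}{25} — since the square is negative, the closed form is circular: l = \frac{6}{5}, alpha*l = \frac{3 \pi}{4}, so exp(alpha B) = cos(\frac{3 \pi}{4}) + (sin(\frac{3 \pi}{4})/(\frac{6}{5}))*B = - \frac{\sqrt{2}}{2} + (\frac{5 \sqrt{2}}{12})*B.
Answer: - \frac{\sqrt{2}}{2} + \frac{\sqrt{2}}{2} e_{1} e_{2}


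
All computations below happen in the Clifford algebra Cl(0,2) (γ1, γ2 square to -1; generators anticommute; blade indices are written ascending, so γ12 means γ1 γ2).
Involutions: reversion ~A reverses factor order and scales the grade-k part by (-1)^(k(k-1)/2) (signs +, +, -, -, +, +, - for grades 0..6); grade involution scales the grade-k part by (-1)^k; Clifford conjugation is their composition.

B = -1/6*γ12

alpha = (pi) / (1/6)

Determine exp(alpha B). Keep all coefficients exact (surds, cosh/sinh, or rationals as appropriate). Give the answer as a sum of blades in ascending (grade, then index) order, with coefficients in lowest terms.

B^2 = (-1/6)^2*(γ12)^2 = 1/36*(-1) = -1/36 (a basis 2-blade squares to minus the product of its generators' squares).
B^2 = -1/36 — a negative square means the series sums to a rotation: l = 1/6, alpha*l = pi, so exp(alpha B) = cos(pi) + (sin(pi)/(1/6))*B = -1 + (0)*B.
Answer: -1


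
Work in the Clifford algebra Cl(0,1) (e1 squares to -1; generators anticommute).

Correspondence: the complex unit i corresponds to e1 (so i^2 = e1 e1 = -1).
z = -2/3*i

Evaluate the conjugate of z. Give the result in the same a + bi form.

In blades: z = -2/3*e1.
Conjugation here is Clifford conjugation: the scalar is fixed and the grade-1 and grade-2 blades all flip sign, giving 2/3*e1; translating back:
Answer: 2/3*i


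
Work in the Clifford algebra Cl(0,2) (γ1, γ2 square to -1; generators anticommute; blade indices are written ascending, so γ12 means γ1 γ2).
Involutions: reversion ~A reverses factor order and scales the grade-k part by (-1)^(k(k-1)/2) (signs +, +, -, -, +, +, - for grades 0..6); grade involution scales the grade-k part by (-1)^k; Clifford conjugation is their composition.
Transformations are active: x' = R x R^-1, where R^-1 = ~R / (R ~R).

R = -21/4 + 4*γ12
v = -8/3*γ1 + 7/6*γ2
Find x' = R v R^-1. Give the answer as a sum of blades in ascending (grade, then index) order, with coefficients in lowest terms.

~R = -21/4 - 4*γ12, and R ~R = 697/16, so R^-1 = ~R / (697/16).
R v = 28/3*γ1 - 403/24*γ2
Answer: 872/2091*γ1 + 12047/4182*γ2


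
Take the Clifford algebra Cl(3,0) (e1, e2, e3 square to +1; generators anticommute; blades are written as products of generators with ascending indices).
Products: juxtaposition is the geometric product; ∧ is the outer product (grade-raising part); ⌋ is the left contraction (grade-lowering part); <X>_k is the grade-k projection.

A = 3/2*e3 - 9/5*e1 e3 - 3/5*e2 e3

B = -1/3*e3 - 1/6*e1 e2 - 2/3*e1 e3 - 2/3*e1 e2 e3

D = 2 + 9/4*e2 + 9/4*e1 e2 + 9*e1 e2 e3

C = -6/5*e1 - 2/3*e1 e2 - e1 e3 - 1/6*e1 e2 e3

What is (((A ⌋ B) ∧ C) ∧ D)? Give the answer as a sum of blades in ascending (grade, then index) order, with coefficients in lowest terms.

step 1: -17/10 + 3/5*e1 + 6/5*e2 - e1 e2
step 2: 51/25*e1 + 193/75*e1 e2 + 17/10*e1 e3 + 89/60*e1 e2 e3
step 3: 102/25*e1 + 2921/300*e1 e2 + 17/5*e1 e3 - 103/120*e1 e2 e3
Answer: 102/25*e1 + 2921/300*e1 e2 + 17/5*e1 e3 - 103/120*e1 e2 e3


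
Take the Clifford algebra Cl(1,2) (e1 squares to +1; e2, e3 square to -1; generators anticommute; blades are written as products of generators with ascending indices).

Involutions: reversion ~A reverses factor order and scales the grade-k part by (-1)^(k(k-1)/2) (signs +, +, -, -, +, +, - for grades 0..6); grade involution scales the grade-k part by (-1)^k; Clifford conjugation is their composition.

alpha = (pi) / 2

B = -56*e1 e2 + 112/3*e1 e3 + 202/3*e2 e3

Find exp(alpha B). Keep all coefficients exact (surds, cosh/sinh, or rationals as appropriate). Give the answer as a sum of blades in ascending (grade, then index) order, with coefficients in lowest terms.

B^2 term by term: the squares give (-56)^2*(e1 e2)^2 + (112/3)^2*(e1 e3)^2 + (202/3)^2*(e2 e3)^2 = 3136*(+1) + 12544/9*(+1) + 40804/9*(-1) = -4 (each basis 2-blade squares to minus the product of its generators' squares); cross terms between blades sharing an index anticommute and cancel. So B^2 = -4.
B^2 = -4 — circular case — the even/odd split gives cos and sin: l = 2, alpha*l = pi, so exp(alpha B) = cos(pi) + (sin(pi)/2)*B = -1 + (0)*B.
Answer: -1


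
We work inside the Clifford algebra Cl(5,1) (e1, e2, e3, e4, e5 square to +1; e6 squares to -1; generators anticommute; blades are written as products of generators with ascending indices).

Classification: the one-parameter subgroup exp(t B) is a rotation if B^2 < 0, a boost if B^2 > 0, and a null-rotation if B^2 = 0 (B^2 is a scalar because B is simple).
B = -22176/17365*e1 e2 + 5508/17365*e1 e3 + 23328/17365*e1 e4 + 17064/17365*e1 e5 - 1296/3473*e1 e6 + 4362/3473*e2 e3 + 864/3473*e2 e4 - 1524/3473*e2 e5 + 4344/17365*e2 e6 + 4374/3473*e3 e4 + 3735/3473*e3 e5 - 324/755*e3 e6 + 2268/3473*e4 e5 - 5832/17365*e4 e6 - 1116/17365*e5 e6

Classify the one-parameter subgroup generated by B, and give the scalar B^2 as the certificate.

B^2 term by term: the squares give (-22176/17365)^2*(e1 e2)^2 + (5508/17365)^2*(e1 e3)^2 + (23328/17365)^2*(e1 e4)^2 + (17064/17365)^2*(e1 e5)^2 + (-1296/3473)^2*(e1 e6)^2 + (4362/3473)^2*(e2 e3)^2 + (864/3473)^2*(e2 e4)^2 + (-1524/3473)^2*(e2 e5)^2 + (4344/17365)^2*(e2 e6)^2 + (4374/3473)^2*(e3 e4)^2 + (3735/3473)^2*(e3 e5)^2 + (-324/755)^2*(e3 e6)^2 + (2268/3473)^2*(e4 e5)^2 + (-5832/17365)^2*(e4 e6)^2 + (-1116/17365)^2*(e5 e6)^2 = 491774976/301543225*(-1) + 30338064/301543225*(-1) + 544195584/301543225*(-1) + 291180096/301543225*(-1) + 1679616/12061729*(+1) + 19027044/12061729*(-1) + 746496/12061729*(-1) + 2322576/12061729*(-1) + 18870336/301543225*(+1) + 19131876/12061729*(-1) + 13950225/12061729*(-1) + 104976/570025*(+1) + 5143824/12061729*(-1) + 34012224/301543225*(+1) + 1245456/301543225*(+1) = -9 (each basis 2-blade squares to minus the product of its generators' squares); cross terms between blades sharing an index anticommute and cancel; the commuting (index-disjoint) pairs give grade-4 terms 2*c*c'*(blade product), which cancel blade by blade — e1 e2 e3 e4: -193995648/60308645 - 9517824/60308645 + 203513472/60308645 = 0; e1 e2 e3 e5: -33130944/12061729 + 16788384/60308645 + 148866336/60308645 = 0; e1 e2 e3 e6: 14370048/13110575 - 47853504/301543225 - 11306304/12061729 = 0; e1 e2 e4 e5: -100590336/60308645 + 71103744/60308645 + 29486592/60308645 = 0; e1 e2 e4 e6: 258660864/301543225 - 202673664/301543225 - 2239488/12061729 = 0; e1 e2 e5 e6: 49496832/301543225 - 148252032/301543225 + 3950208/12061729 = 0; e1 e3 e4 e5: 24984288/60308645 - 34852032/12061729 + 149275872/60308645 = 0; e1 e3 e4 e6: -64245312/301543225 + 15116544/13110575 - 11337408/12061729 = 0; e1 e3 e5 e6: -12293856/301543225 + 11057472/13110575 - 9681120/12061729 = 0; e1 e4 e5 e6: -52068096/301543225 + 199034496/301543225 - 5878656/12061729 = 0; e2 e3 e4 e5: 19786032/12061729 - 6454080/12061729 - 13331952/12061729 = 0; e2 e3 e4 e6: -50878368/60308645 + 559872/2622115 + 38001312/60308645 = 0; e2 e3 e5 e6: -9735984/60308645 - 987552/2622115 + 6489936/12061729 = 0; e2 e4 e5 e6: -1928448/60308645 - 17775936/60308645 + 19704384/60308645 = 0; e3 e4 e5 e6: -9762768/60308645 + 8713008/12061729 - 1469664/2622115 = 0 — confirming B is simple. So B^2 = -9.
Answer: rotation, certificate B^2 = -9. No conjugation can change B^2 = -9; the sign gives the class.


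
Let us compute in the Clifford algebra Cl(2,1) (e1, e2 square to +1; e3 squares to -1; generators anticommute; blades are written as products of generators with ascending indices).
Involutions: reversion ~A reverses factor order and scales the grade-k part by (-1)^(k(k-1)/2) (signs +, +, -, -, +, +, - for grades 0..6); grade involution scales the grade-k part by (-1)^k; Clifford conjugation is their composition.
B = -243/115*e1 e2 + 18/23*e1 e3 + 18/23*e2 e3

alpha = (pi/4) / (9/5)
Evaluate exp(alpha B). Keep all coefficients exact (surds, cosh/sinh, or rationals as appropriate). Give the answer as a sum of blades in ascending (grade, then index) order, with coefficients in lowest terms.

B^2 term by term: the squares give (-243/115)^2*(e1 e2)^2 + (18/23)^2*(e1 e3)^2 + (18/23)^2*(e2 e3)^2 = 59049/13225*(-1) + 324/529*(+1) + 324/529*(+1) = -81/25 (each basis 2-blade squares to minus the product of its generators' squares); cross terms between blades sharing an index anticommute and cancel. So B^2 = -81/25.
B^2 = -81/25 — a negative square means the series sums to a rotation: l = 9/5, alpha*l = pi/4, so exp(alpha B) = cos(pi/4) + (sin(pi/4)/(9/5))*B = sqrt(2)/2 + (5*sqrt(2)/18)*B.
Answer: sqrt(2)/2 - 27*sqrt(2)/46*e1 e2 + 5*sqrt(2)/23*e1 e3 + 5*sqrt(2)/23*e2 e3


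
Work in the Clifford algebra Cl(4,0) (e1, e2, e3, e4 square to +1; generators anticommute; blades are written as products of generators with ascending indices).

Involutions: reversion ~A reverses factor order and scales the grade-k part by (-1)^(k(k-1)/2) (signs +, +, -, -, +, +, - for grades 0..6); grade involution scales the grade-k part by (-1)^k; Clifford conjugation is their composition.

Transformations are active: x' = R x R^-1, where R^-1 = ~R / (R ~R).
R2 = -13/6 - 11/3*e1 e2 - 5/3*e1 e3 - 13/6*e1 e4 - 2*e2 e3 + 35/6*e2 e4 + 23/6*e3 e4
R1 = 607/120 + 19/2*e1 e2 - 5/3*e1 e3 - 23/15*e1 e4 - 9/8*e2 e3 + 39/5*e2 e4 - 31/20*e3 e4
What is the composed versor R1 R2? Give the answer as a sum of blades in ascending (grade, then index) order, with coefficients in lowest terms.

Distribute over the grade parts of R1 (each basis-blade product reordered to ascending indices, repeated generators contracted through their squares):
<R1>_0 (= 607/120) R2 = -7891/720 - 6677/360*e1 e2 - 607/72*e1 e3 - 7891/720*e1 e4 - 607/60*e2 e3 + 4249/144*e2 e4 + 13961/720*e3 e4
<R1>_2 (= 19/2*e1 e2 - 5/3*e1 e3 - 23/15*e1 e4 - 9/8*e2 e3 + 39/5*e2 e4 - 31/20*e3 e4) R2 = -523/40 - 10799/360*e1 e2 - 185/18*e1 e3 + 2351/30*e1 e4 - 10483/720*e2 e3 + 1363/720*e2 e4 - 4849/720*e3 e4 + 10127/144*e1 e2 e3 e4
Summing the partial products and collecting blades:
Answer: -3461/144 - 4369/90*e1 e2 - 449/24*e1 e3 + 48533/720*e1 e4 - 17767/720*e2 e3 + 157/5*e2 e4 + 1139/90*e3 e4 + 10127/144*e1 e2 e3 e4


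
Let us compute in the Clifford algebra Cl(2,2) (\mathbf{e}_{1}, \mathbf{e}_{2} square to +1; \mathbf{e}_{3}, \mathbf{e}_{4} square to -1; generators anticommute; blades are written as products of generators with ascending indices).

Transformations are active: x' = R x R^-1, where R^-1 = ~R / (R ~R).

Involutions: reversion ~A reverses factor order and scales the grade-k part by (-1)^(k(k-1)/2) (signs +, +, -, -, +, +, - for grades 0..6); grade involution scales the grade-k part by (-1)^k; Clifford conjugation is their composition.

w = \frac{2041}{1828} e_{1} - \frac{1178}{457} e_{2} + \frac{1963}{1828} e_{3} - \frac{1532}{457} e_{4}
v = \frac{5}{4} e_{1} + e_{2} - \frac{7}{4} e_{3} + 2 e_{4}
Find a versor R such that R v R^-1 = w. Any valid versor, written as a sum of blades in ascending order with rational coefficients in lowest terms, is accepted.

Take R = v + w = \frac{2163}{914} e_{1} - \frac{721}{457} e_{2} - \frac{309}{457} e_{3} - \frac{618}{457} e_{4}. Because q(v) = q(w) = -\frac{9}{2}, conjugation by R sends v exactly to w.
Answer: \frac{2163}{914} e_{1} - \frac{721}{457} e_{2} - \frac{309}{457} e_{3} - \frac{618}{457} e_{4}


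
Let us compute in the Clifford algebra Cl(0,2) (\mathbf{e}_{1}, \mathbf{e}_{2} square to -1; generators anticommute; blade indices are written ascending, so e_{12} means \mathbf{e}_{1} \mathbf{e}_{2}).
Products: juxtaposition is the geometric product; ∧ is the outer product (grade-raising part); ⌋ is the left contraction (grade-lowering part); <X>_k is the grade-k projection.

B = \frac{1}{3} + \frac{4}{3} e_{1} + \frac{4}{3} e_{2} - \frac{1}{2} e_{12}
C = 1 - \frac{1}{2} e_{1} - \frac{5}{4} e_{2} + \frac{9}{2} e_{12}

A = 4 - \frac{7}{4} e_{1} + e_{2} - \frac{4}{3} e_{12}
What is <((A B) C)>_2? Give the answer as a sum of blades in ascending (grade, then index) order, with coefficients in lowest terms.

step 1: \frac{5}{3} + \frac{217}{36} e_{1} + \frac{217}{72} e_{2} - \frac{55}{9} e_{12}
step 2: \frac{3451}{96} + \frac{1601}{144} e_{1} - \frac{833}{36} e_{2} - \frac{167}{36} e_{12}
step 3: -\frac{167}{36} e_{12}
Answer: -\frac{167}{36} e_{12}


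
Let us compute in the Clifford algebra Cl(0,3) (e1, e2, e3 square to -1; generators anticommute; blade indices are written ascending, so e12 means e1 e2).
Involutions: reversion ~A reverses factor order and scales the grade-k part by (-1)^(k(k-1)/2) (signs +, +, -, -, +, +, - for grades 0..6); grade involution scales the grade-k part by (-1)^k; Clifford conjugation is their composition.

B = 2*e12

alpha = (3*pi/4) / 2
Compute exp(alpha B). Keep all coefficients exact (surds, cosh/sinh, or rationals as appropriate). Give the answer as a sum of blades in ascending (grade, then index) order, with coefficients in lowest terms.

B^2 = (2)^2*(e12)^2 = 4*(-1) = -4 (a basis 2-blade squares to minus the product of its generators' squares).
B^2 = -4 — a negative square means the series sums to a rotation: l = 2, alpha*l = 3*pi/4, so exp(alpha B) = cos(3*pi/4) + (sin(3*pi/4)/2)*B = -sqrt(2)/2 + (sqrt(2)/4)*B.
Answer: -sqrt(2)/2 + sqrt(2)/2*e12


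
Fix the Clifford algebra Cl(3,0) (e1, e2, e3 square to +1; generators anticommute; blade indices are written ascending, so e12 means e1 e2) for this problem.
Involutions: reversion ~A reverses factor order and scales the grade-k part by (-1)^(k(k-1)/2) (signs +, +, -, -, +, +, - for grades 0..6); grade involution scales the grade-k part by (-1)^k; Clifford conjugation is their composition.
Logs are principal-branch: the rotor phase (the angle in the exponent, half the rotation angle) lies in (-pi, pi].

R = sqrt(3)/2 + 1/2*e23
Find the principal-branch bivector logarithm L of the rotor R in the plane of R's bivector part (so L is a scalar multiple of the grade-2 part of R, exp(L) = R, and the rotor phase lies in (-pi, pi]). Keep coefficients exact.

The scalar part of R is sqrt(3)/2, so the principal-branch rotor phase is pinned; divide the bivector part by its sine to get the unit plane — L is the phase times that plane.
Concretely: cos(phase) = sqrt(3)/2 gives phase = ±pi/6, and since phase/sin(phase) is even the sign is immaterial: L = (phase/sin(phase)) * <R>_2 = (pi/3) * <R>_2.
Answer: pi/6*e23


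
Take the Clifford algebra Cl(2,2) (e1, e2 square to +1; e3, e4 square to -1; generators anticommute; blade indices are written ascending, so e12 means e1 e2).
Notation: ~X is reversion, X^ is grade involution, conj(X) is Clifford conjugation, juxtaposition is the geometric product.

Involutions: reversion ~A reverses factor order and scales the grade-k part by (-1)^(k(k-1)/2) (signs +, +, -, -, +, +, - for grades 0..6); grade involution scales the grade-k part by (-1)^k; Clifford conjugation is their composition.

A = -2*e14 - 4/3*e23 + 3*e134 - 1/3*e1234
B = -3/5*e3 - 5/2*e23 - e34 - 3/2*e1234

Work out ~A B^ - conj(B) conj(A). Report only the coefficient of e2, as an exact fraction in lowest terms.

first term: -17/6 - 3*e1 - 53/10*e2 - 1/3*e12 - 2*e13 - 89/30*e14 - 3*e23 + 4/3*e24 + 73/10*e124 - 6/5*e134 - 5*e1234
second term: 23/6 - 3*e1 - 37/10*e2 + 1/3*e12 - 2*e13 - 31/30*e14 - 3*e23 + 4/3*e24 - 73/10*e124 - 6/5*e134 + 5*e1234
Answer: -8/5


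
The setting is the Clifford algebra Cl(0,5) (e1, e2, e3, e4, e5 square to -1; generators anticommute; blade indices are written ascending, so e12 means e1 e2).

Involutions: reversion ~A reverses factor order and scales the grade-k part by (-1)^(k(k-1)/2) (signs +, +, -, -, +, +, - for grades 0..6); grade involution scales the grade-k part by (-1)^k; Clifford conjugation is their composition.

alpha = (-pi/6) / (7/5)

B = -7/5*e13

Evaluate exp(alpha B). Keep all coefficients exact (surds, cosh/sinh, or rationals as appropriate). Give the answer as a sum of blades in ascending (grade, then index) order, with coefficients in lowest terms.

B^2 = (-7/5)^2*(e13)^2 = 49/25*(-1) = -49/25 (a basis 2-blade squares to minus the product of its generators' squares).
B^2 = -49/25 — a negative square means the series sums to a rotation: l = 7/5, alpha*l = -pi/6, so exp(alpha B) = cos(-pi/6) + (sin(-pi/6)/(7/5))*B = sqrt(3)/2 + (-5/14)*B.
Answer: sqrt(3)/2 + 1/2*e13


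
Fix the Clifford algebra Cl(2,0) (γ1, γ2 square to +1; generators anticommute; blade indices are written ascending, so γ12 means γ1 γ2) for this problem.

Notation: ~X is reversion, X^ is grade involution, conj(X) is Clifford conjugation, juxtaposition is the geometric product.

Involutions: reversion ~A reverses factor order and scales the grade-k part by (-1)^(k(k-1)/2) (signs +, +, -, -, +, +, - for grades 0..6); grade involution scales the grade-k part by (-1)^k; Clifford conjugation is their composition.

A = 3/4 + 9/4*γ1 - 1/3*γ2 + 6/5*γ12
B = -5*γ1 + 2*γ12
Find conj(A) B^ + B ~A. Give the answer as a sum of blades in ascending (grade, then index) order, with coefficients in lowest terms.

first term: -177/20 + 37/12*γ1 + 3/2*γ2 - 1/6*γ12
second term: -177/20 - 53/12*γ1 + 3/2*γ2 + 19/6*γ12
Answer: -177/10 - 4/3*γ1 + 3*γ2 + 3*γ12


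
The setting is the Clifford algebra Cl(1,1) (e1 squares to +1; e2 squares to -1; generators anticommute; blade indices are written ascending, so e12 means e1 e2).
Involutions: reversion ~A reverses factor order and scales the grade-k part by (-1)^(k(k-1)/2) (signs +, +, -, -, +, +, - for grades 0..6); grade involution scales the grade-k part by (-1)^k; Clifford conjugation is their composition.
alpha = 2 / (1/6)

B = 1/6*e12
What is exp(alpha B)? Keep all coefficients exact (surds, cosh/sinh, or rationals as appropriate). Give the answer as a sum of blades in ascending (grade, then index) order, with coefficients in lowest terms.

B^2 = (1/6)^2*(e12)^2 = 1/36*(+1) = 1/36 (a basis 2-blade squares to minus the product of its generators' squares).
B^2 = 1/36 — the positive square puts this in the hyperbolic regime; l = 1/6, alpha*l = 2, so exp(alpha B) = cosh(2) + (sinh(2)/(1/6))*B = cosh(2) + (6*sinh(2))*B.
Answer: cosh(2) + sinh(2)*e12


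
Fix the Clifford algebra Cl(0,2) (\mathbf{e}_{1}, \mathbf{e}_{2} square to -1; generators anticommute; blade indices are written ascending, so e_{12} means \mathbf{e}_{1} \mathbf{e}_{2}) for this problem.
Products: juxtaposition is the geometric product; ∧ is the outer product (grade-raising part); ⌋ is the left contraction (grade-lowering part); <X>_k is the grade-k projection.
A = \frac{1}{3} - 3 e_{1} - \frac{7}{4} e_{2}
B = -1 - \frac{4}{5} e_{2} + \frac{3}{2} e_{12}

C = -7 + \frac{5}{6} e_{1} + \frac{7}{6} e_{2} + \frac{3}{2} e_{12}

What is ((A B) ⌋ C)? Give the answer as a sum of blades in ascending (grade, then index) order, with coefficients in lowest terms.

step 1: -\frac{26}{15} + \frac{3}{8} e_{1} + \frac{359}{60} e_{2} + \frac{29}{10} e_{12}
step 2: \frac{353}{720} + \frac{2711}{360} e_{1} - \frac{1861}{720} e_{2} - \frac{13}{5} e_{12}
Answer: \frac{353}{720} + \frac{2711}{360} e_{1} - \frac{1861}{720} e_{2} - \frac{13}{5} e_{12}
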